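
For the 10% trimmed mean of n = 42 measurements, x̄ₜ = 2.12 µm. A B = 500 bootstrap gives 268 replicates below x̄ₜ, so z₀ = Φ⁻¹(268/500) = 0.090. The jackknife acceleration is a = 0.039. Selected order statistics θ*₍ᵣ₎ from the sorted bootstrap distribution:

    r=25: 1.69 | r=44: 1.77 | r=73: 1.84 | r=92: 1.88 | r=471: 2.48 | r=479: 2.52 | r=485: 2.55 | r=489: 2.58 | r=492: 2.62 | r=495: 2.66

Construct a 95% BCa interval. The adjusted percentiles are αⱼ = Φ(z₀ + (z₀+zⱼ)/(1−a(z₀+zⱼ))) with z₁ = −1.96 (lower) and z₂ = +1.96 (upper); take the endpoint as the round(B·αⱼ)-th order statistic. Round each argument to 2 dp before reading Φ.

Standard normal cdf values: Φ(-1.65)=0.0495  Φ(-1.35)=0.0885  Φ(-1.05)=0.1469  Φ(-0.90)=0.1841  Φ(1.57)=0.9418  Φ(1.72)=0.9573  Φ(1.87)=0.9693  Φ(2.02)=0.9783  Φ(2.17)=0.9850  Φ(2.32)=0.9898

Lower: z₀ + z₁ = 0.090 + (-1.960) = -1.870; 1 − a(z₀+z₁) = 1 − (0.039)(-1.870) = 1.0729; argument = 0.090 + (-1.870)/1.0729 = -1.6529 → -1.65.
α₁ = Φ(-1.65) = 0.0495; rank = round(500 × 0.0495) = 25; θ*₍25₎ = 1.69.
Upper: z₀ + z₂ = 2.050; 1 − a(z₀+z₂) = 0.9201; argument = 2.3181 → 2.32; α₂ = 0.9898; rank = 495; θ*₍495₎ = 2.66.

(1.69, 2.66)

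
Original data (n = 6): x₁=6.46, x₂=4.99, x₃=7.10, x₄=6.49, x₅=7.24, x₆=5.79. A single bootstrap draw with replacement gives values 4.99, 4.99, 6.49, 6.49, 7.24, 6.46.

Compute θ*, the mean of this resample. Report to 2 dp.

θ* = 6.11

Mean = (4.99 + 4.99 + 6.49 + 6.49 + 7.24 + 6.46) / 6 = 36.660 / 6 = 6.11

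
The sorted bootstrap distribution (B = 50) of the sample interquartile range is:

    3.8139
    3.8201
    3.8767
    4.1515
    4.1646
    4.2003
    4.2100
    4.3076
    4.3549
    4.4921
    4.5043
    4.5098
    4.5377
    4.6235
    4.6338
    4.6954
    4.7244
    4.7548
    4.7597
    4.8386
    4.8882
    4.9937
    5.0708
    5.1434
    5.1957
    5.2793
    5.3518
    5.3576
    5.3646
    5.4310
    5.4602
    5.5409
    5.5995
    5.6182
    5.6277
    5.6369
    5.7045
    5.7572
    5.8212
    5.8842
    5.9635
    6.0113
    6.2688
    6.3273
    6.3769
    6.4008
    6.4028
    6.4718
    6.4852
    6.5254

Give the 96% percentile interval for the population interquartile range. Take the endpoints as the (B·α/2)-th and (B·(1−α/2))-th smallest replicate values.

α = 0.04; lower rank = 50 × 0.020 = 1; upper rank = 50 × 0.980 = 49.
The 1st smallest replicate is 3.8139; the 49th is 6.4852.

(3.8139, 6.4852)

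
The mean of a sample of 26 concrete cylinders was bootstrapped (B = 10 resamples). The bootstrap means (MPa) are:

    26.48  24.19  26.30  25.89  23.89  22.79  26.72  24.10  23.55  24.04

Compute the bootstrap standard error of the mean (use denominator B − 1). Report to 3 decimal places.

Bootstrap SE is the standard deviation of the 10 replicate means.
Mean of replicates: (26.48 + 24.19 + 26.30 + 25.89 + 23.89 + 22.79 + 26.72 + 24.10 + 23.55 + 24.04) / 10 = 247.9500 / 10 = 24.7950
Sum of squared deviations: (+1.6850)² + (−0.6050)² + (+1.5050)² + (+1.0950)² + (−0.9050)² + (−2.0050)² + (+1.9250)² + (−0.6950)² + (−1.2450)² + (−0.7550)² = 17.8170
Variance = 17.8170 / 9 = 1.9797
SE* = √1.9797

SE* = 1.407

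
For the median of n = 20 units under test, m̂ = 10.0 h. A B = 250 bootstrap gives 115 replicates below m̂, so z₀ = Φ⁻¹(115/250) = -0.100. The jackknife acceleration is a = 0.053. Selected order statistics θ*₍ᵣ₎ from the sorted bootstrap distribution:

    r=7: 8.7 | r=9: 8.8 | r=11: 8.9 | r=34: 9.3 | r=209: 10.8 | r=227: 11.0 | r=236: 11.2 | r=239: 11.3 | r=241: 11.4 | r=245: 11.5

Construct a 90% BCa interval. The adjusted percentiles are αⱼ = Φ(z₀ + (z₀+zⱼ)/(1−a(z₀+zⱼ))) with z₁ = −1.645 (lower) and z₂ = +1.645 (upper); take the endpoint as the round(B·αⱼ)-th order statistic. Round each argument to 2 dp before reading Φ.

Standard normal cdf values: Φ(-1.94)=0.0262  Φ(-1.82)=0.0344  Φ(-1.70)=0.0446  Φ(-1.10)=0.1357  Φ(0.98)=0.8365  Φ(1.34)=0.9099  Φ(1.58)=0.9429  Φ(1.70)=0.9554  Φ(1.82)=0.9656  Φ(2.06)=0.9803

Lower: z₀ + z₁ = -0.100 + (-1.645) = -1.745; 1 − a(z₀+z₁) = 1 − (0.053)(-1.745) = 1.0925; argument = -0.100 + (-1.745)/1.0925 = -1.6973 → -1.70.
α₁ = Φ(-1.70) = 0.0446; rank = round(250 × 0.0446) = 11; θ*₍11₎ = 8.9.
Upper: z₀ + z₂ = 1.545; 1 − a(z₀+z₂) = 0.9181; argument = 1.5828 → 1.58; α₂ = 0.9429; rank = 236; θ*₍236₎ = 11.2.

(8.9, 11.2)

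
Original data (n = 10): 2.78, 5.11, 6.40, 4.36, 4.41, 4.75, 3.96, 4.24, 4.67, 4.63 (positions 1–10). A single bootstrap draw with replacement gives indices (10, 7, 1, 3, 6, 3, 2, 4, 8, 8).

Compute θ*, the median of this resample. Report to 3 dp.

Resample values: 4.63, 3.96, 2.78, 6.40, 4.75, 6.40, 5.11, 4.36, 4.24, 4.24.
Sorted: 2.78, 3.96, 4.24, 4.24, 4.36, 4.63, 4.75, 5.11, 6.40, 6.40
Median = average of the two middle values = 4.495

θ* = 4.495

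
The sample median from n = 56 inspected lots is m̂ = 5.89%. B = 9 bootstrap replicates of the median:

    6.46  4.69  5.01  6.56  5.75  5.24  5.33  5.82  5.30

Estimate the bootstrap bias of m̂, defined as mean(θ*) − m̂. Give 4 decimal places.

bias = −0.3167

mean(θ*) = (6.46 + 4.69 + 5.01 + 6.56 + 5.75 + 5.24 + 5.33 + 5.82 + 5.30) / 9 = 5.57333
bias = 5.57333 − 5.89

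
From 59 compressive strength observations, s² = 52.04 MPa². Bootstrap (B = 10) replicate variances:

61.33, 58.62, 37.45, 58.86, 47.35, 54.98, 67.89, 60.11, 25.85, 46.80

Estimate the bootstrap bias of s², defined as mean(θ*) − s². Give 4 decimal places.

mean(θ*) = (61.33 + 58.62 + 37.45 + 58.86 + 47.35 + 54.98 + 67.89 + 60.11 + 25.85 + 46.80) / 10 = 51.92400
bias = 51.92400 − 52.04

bias = −0.1160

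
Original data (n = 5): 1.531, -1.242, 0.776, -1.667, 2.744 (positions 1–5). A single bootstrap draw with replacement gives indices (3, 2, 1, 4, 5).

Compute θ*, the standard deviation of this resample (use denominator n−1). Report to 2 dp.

θ* = 1.86

Resample values: 0.776, -1.242, 1.531, -1.667, 2.744.
Mean = 0.4284; sum of squared deviations = 13.8795
s² = 13.8795 / 4 = 3.4699
s = √3.4699 = 1.86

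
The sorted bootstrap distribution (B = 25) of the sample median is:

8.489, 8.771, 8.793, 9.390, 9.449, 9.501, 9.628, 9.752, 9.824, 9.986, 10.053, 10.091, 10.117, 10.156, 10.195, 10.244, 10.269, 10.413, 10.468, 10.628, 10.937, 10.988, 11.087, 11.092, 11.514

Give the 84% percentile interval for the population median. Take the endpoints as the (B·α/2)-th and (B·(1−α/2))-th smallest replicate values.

(8.771, 11.087)

α = 0.16; lower rank = 25 × 0.080 = 2; upper rank = 25 × 0.920 = 23.
The 2nd smallest replicate is 8.771; the 23rd is 11.087.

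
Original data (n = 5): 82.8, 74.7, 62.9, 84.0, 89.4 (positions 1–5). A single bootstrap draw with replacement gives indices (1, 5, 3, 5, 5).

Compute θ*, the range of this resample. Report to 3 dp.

θ* = 26.500

Resample values: 82.8, 89.4, 62.9, 89.4, 89.4.
Range = 89.4 − 62.9 = 26.500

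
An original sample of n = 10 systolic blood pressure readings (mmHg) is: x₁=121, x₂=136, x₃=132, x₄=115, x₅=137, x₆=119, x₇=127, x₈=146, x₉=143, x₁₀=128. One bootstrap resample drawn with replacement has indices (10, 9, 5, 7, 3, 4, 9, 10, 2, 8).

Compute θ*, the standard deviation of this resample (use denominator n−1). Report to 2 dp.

Resample values: 128, 143, 137, 127, 132, 115, 143, 128, 136, 146.
Mean = 133.5000; sum of squared deviations = 802.5000
s² = 802.5000 / 9 = 89.1667
s = √89.1667 = 9.44

θ* = 9.44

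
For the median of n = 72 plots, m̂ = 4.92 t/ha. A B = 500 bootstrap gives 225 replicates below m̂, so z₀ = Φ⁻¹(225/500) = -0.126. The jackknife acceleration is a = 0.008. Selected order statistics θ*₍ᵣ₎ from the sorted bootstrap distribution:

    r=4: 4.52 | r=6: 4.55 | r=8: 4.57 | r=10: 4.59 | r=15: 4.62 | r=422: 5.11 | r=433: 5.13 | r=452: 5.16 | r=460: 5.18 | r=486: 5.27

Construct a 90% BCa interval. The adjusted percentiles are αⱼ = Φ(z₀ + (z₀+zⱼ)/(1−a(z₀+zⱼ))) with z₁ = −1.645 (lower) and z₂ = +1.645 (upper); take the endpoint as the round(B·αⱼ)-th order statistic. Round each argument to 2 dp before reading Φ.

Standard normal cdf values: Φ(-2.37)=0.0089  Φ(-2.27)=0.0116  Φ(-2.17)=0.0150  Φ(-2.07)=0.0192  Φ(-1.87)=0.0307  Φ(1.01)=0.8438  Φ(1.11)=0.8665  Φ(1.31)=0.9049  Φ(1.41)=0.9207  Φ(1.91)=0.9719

(4.62, 5.18)

Lower: z₀ + z₁ = -0.126 + (-1.645) = -1.771; 1 − a(z₀+z₁) = 1 − (0.008)(-1.771) = 1.0142; argument = -0.126 + (-1.771)/1.0142 = -1.8723 → -1.87.
α₁ = Φ(-1.87) = 0.0307; rank = round(500 × 0.0307) = 15; θ*₍15₎ = 4.62.
Upper: z₀ + z₂ = 1.519; 1 − a(z₀+z₂) = 0.9878; argument = 1.4117 → 1.41; α₂ = 0.9207; rank = 460; θ*₍460₎ = 5.18.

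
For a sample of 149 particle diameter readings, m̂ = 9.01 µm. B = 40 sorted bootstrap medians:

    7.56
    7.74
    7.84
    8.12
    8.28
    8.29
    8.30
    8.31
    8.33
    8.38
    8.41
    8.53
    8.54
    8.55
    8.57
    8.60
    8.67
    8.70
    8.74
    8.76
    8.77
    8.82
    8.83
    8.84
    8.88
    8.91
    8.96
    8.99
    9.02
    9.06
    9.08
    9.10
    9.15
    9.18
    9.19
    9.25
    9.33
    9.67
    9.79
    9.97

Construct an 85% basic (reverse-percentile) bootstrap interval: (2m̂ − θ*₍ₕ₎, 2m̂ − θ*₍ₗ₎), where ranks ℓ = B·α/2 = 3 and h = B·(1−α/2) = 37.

(8.69, 10.18)

Percentile endpoints at ranks 3 and 37: θ*₍3₎ = 7.84, θ*₍37₎ = 9.33.
Basic interval reflects these around m̂:
  lower = 2 × 9.01 − 9.33 = 8.69
  upper = 2 × 9.01 − 7.84 = 10.18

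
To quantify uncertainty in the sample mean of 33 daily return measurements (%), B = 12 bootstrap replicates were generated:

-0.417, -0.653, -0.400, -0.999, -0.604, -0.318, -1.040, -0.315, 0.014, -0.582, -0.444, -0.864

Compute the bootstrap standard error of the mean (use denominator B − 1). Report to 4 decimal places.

SE* = 0.3065

Bootstrap SE is the standard deviation of the 12 replicate means.
Mean of replicates: ((-0.417) + (-0.653) + (-0.400) + (-0.999) + (-0.604) + (-0.318) + (-1.040) + (-0.315) + 0.014 + (-0.582) + (-0.444) + (-0.864)) / 12 = -6.62200 / 12 = -0.55183
Sum of squared deviations: (+0.13483)² + (−0.10117)² + (+0.15183)² + (−0.44717)² + (−0.05217)² + (+0.23383)² + (−0.48817)² + (+0.23683)² + (+0.56583)² + (−0.03017)² + (+0.10783)² + (−0.31217)² = 1.03338
Variance = 1.03338 / 11 = 0.09394
SE* = √0.09394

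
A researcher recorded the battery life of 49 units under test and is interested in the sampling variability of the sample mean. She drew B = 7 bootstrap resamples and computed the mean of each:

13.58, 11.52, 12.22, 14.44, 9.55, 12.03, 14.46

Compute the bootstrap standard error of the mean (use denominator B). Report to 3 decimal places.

SE* = 1.635

Bootstrap SE is the standard deviation of the 7 replicate means.
Mean of replicates: (13.58 + 11.52 + 12.22 + 14.44 + 9.55 + 12.03 + 14.46) / 7 = 87.8000 / 7 = 12.5429
Sum of squared deviations: (+1.0371)² + (−1.0229)² + (−0.3229)² + (+1.8971)² + (−2.9929)² + (−0.5129)² + (+1.9171)² = 18.7209
Variance = 18.7209 / 7 = 2.6744
SE* = √2.6744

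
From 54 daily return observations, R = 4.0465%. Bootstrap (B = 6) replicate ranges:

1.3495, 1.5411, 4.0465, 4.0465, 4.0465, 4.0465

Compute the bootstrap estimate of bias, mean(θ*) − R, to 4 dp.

bias = −0.8671

mean(θ*) = (1.3495 + 1.5411 + 4.0465 + 4.0465 + 4.0465 + 4.0465) / 6 = 3.17943
bias = 3.17943 − 4.0465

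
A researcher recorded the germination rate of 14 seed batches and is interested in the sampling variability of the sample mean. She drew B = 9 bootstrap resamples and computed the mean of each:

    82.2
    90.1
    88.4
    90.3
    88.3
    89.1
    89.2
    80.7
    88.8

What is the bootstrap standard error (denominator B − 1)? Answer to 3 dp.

Bootstrap SE is the standard deviation of the 9 replicate means.
Mean of replicates: (82.2 + 90.1 + 88.4 + 90.3 + 88.3 + 89.1 + 89.2 + 80.7 + 88.8) / 9 = 787.1000 / 9 = 87.4556
Sum of squared deviations: (−5.2556)² + (+2.6444)² + (+0.9444)² + (+2.8444)² + (+0.8444)² + (+1.6444)² + (+1.7444)² + (−6.7556)² + (+1.3444)² = 97.5022
Variance = 97.5022 / 8 = 12.1878
SE* = √12.1878

SE* = 3.491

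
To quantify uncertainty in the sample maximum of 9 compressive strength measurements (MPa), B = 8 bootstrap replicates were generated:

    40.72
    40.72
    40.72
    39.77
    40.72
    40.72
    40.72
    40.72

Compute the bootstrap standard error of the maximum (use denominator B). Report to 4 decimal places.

Bootstrap SE is the standard deviation of the 8 replicate maximums.
Mean of replicates: (40.72 + 40.72 + 40.72 + 39.77 + 40.72 + 40.72 + 40.72 + 40.72) / 8 = 324.81000 / 8 = 40.60125
Sum of squared deviations: (+0.11875)² + (+0.11875)² + (+0.11875)² + (−0.83125)² + (+0.11875)² + (+0.11875)² + (+0.11875)² + (+0.11875)² = 0.78969
Variance = 0.78969 / 8 = 0.09871
SE* = √0.09871

SE* = 0.3142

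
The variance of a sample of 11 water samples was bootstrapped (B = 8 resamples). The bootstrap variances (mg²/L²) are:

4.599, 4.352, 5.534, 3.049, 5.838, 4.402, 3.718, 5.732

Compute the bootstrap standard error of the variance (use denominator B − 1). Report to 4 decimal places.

SE* = 0.9963

Bootstrap SE is the standard deviation of the 8 replicate variances.
Mean of replicates: (4.599 + 4.352 + 5.534 + 3.049 + 5.838 + 4.402 + 3.718 + 5.732) / 8 = 37.22400 / 8 = 4.65300
Sum of squared deviations: (−0.05400)² + (−0.30100)² + (+0.88100)² + (−1.60400)² + (+1.18500)² + (−0.25100)² + (−0.93500)² + (+1.07900)² = 6.94819
Variance = 6.94819 / 7 = 0.99260
SE* = √0.99260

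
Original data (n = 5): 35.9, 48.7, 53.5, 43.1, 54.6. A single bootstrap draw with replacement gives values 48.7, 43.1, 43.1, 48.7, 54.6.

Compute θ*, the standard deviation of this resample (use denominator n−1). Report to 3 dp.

θ* = 4.794

Mean = 47.6400; sum of squared deviations = 91.9120
s² = 91.9120 / 4 = 22.9780
s = √22.9780 = 4.794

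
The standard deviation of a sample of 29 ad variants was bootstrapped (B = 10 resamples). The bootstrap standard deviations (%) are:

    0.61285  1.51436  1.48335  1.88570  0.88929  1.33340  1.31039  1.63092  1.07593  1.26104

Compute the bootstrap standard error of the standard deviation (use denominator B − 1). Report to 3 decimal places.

SE* = 0.369

Bootstrap SE is the standard deviation of the 10 replicate standard deviations.
Mean of replicates: (0.61285 + 1.51436 + 1.48335 + 1.88570 + 0.88929 + 1.33340 + 1.31039 + 1.63092 + 1.07593 + 1.26104) / 10 = 12.997230 / 10 = 1.299723
Sum of squared deviations: (−0.686873)² + (+0.214637)² + (+0.183627)² + (+0.585977)² + (−0.410433)² + (+0.033677)² + (+0.010667)² + (+0.331197)² + (−0.223793)² + (−0.038683)² = 1.225926
Variance = 1.225926 / 9 = 0.136214
SE* = √0.136214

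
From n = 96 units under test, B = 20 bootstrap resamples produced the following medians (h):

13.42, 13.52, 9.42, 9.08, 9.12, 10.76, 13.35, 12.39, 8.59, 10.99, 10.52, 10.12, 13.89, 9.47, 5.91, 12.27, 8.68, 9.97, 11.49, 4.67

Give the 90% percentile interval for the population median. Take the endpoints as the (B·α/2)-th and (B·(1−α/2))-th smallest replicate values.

(4.67, 13.52)

Sorted replicates: 4.67, 5.91, 8.59, 8.68, 9.08, 9.12, 9.42, 9.47, 9.97, 10.12, 10.52, 10.76, 10.99, 11.49, 12.27, 12.39, 13.35, 13.42, 13.52, 13.89
α = 0.10; lower rank = 20 × 0.050 = 1; upper rank = 20 × 0.950 = 19.
The 1st smallest replicate is 4.67; the 19th is 13.52.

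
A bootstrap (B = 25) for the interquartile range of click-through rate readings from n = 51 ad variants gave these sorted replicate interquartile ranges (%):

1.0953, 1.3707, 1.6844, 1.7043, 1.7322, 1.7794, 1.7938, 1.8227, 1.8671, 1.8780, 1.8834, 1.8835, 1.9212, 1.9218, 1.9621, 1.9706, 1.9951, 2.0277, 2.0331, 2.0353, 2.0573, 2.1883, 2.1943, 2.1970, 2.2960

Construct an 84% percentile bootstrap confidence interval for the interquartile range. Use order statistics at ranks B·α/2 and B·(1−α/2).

α = 0.16; lower rank = 25 × 0.080 = 2; upper rank = 25 × 0.920 = 23.
The 2nd smallest replicate is 1.3707; the 23rd is 2.1943.

(1.3707, 2.1943)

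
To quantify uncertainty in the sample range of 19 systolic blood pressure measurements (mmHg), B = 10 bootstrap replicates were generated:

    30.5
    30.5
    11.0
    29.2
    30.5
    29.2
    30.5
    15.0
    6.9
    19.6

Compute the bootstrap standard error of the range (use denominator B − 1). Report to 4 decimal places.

Bootstrap SE is the standard deviation of the 10 replicate ranges.
Mean of replicates: (30.5 + 30.5 + 11.0 + 29.2 + 30.5 + 29.2 + 30.5 + 15.0 + 6.9 + 19.6) / 10 = 232.90000 / 10 = 23.29000
Sum of squared deviations: (+7.21000)² + (+7.21000)² + (−12.29000)² + (+5.91000)² + (+7.21000)² + (+5.91000)² + (+7.21000)² + (−8.29000)² + (−16.39000)² + (−3.69000)² = 779.80900
Variance = 779.80900 / 9 = 86.64544
SE* = √86.64544

SE* = 9.3084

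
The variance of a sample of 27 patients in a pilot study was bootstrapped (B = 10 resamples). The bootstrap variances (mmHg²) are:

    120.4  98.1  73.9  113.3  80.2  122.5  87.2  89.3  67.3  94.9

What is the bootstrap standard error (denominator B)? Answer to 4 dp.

SE* = 18.0830

Bootstrap SE is the standard deviation of the 10 replicate variances.
Mean of replicates: (120.4 + 98.1 + 73.9 + 113.3 + 80.2 + 122.5 + 87.2 + 89.3 + 67.3 + 94.9) / 10 = 947.10000 / 10 = 94.71000
Sum of squared deviations: (+25.69000)² + (+3.39000)² + (−20.81000)² + (+18.59000)² + (−14.51000)² + (+27.79000)² + (−7.51000)² + (−5.41000)² + (−27.41000)² + (+0.19000)² = 3269.94900
Variance = 3269.94900 / 10 = 326.99490
SE* = √326.99490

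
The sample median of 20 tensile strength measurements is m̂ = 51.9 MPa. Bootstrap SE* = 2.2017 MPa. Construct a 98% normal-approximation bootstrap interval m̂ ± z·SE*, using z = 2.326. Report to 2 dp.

(46.78, 57.02)

Margin = 2.326 × 2.2017 = 5.121
Interval: 51.9 ± 5.121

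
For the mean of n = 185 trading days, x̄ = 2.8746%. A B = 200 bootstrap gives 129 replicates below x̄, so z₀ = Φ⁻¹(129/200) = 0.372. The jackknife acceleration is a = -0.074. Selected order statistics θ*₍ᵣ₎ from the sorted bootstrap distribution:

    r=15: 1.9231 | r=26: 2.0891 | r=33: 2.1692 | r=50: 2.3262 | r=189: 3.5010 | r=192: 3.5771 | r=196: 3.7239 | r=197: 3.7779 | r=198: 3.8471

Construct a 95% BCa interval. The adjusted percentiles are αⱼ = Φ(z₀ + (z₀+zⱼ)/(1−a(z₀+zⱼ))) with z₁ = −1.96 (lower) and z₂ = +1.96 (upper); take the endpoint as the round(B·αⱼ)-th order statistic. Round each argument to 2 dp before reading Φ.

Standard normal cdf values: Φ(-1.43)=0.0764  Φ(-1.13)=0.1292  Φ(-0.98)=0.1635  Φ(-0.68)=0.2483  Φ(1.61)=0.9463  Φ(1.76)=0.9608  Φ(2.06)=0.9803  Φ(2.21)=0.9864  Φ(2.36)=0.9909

(1.9231, 3.8471)

Lower: z₀ + z₁ = 0.372 + (-1.960) = -1.588; 1 − a(z₀+z₁) = 1 − (-0.074)(-1.588) = 0.8825; argument = 0.372 + (-1.588)/0.8825 = -1.4275 → -1.43.
α₁ = Φ(-1.43) = 0.0764; rank = round(200 × 0.0764) = 15; θ*₍15₎ = 1.9231.
Upper: z₀ + z₂ = 2.332; 1 − a(z₀+z₂) = 1.1726; argument = 2.3608 → 2.36; α₂ = 0.9909; rank = 198; θ*₍198₎ = 3.8471.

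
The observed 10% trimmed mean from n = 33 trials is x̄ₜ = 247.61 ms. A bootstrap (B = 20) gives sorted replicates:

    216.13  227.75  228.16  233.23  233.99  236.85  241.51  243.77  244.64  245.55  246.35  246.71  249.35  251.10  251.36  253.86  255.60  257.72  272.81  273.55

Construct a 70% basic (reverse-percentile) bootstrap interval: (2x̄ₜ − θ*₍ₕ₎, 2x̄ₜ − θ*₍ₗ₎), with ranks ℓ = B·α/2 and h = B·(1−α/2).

Percentile endpoints at ranks 3 and 17: θ*₍3₎ = 228.16, θ*₍17₎ = 255.60.
Basic interval reflects these around x̄ₜ:
  lower = 2 × 247.61 − 255.60 = 239.62
  upper = 2 × 247.61 − 228.16 = 267.06

(239.62, 267.06)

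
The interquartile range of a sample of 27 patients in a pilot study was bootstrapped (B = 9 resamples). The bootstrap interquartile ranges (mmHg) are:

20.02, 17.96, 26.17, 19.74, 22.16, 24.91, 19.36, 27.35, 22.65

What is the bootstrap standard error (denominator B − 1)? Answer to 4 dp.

Bootstrap SE is the standard deviation of the 9 replicate interquartile ranges.
Mean of replicates: (20.02 + 17.96 + 26.17 + 19.74 + 22.16 + 24.91 + 19.36 + 27.35 + 22.65) / 9 = 200.32000 / 9 = 22.25778
Sum of squared deviations: (−2.23778)² + (−4.29778)² + (+3.91222)² + (−2.51778)² + (−0.09778)² + (+2.65222)² + (−2.89778)² + (+5.09222)² + (+0.39222)² = 86.64876
Variance = 86.64876 / 8 = 10.83109
SE* = √10.83109

SE* = 3.2911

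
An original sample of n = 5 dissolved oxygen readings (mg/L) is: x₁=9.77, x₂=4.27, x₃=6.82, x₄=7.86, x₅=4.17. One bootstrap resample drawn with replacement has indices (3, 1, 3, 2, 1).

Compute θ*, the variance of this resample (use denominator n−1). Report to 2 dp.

θ* = 5.42

Resample values: 6.82, 9.77, 6.82, 4.27, 9.77.
Mean = 7.4900; sum of squared deviations = 21.6630
s² = 21.6630 / 4 = 5.4157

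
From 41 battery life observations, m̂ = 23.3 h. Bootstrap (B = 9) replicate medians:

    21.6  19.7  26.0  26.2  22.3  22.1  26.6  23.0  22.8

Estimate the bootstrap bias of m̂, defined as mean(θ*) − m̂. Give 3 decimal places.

mean(θ*) = (21.6 + 19.7 + 26.0 + 26.2 + 22.3 + 22.1 + 26.6 + 23.0 + 22.8) / 9 = 23.3667
bias = 23.3667 − 23.3

bias = +0.067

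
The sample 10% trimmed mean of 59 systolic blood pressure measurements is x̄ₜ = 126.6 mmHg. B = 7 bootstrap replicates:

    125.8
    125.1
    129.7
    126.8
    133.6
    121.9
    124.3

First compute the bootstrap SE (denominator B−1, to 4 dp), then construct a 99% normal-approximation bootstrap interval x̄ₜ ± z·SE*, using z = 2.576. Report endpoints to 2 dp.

(116.69, 136.51)

Mean of replicates = 126.7429; sum of squared deviations = 88.7771; SE* = √(88.7771/6) = 3.8466
Margin = 2.576 × 3.8466 = 9.909
Interval: 126.6 ± 9.909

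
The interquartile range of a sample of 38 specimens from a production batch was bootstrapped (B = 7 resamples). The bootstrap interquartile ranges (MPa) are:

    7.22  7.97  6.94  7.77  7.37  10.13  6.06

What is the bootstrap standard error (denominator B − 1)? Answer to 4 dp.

Bootstrap SE is the standard deviation of the 7 replicate interquartile ranges.
Mean of replicates: (7.22 + 7.97 + 6.94 + 7.77 + 7.37 + 10.13 + 6.06) / 7 = 53.46000 / 7 = 7.63714
Sum of squared deviations: (−0.41714)² + (+0.33286)² + (−0.69714)² + (+0.13286)² + (−0.26714)² + (+2.49286)² + (−1.57714)² = 9.56154
Variance = 9.56154 / 6 = 1.59359
SE* = √1.59359

SE* = 1.2624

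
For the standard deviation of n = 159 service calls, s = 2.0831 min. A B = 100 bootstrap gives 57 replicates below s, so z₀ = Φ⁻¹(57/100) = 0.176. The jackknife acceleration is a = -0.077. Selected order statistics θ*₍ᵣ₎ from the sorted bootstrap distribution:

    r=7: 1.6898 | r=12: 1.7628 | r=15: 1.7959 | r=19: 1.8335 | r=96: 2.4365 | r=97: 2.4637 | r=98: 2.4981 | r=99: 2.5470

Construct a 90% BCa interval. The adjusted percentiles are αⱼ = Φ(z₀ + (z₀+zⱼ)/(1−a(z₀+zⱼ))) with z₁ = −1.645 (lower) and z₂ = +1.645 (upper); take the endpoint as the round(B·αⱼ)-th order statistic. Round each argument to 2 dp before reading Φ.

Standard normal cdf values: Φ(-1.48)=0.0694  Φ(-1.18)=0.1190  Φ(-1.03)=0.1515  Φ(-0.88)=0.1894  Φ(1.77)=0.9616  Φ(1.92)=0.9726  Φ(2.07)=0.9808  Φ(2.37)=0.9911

Lower: z₀ + z₁ = 0.176 + (-1.645) = -1.469; 1 − a(z₀+z₁) = 1 − (-0.077)(-1.469) = 0.8869; argument = 0.176 + (-1.469)/0.8869 = -1.4804 → -1.48.
α₁ = Φ(-1.48) = 0.0694; rank = round(100 × 0.0694) = 7; θ*₍7₎ = 1.6898.
Upper: z₀ + z₂ = 1.821; 1 − a(z₀+z₂) = 1.1402; argument = 1.7731 → 1.77; α₂ = 0.9616; rank = 96; θ*₍96₎ = 2.4365.

(1.6898, 2.4365)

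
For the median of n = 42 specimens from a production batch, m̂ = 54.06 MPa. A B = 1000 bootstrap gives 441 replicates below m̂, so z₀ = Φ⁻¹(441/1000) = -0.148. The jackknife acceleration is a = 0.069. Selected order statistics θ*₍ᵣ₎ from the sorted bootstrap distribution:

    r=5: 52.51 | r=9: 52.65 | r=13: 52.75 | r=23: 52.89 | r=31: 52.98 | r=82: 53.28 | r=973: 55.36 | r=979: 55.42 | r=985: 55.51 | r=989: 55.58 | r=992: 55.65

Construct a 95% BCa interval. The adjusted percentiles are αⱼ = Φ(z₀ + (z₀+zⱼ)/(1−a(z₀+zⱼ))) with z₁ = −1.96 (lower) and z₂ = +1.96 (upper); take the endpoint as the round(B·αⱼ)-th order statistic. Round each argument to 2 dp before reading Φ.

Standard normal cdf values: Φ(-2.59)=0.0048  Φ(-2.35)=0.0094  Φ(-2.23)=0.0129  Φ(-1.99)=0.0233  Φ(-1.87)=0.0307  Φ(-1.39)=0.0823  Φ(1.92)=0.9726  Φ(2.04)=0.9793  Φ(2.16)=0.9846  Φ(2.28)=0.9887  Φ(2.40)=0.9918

(52.89, 55.36)

Lower: z₀ + z₁ = -0.148 + (-1.960) = -2.108; 1 − a(z₀+z₁) = 1 − (0.069)(-2.108) = 1.1455; argument = -0.148 + (-2.108)/1.1455 = -1.9883 → -1.99.
α₁ = Φ(-1.99) = 0.0233; rank = round(1000 × 0.0233) = 23; θ*₍23₎ = 52.89.
Upper: z₀ + z₂ = 1.812; 1 − a(z₀+z₂) = 0.8750; argument = 1.9229 → 1.92; α₂ = 0.9726; rank = 973; θ*₍973₎ = 55.36.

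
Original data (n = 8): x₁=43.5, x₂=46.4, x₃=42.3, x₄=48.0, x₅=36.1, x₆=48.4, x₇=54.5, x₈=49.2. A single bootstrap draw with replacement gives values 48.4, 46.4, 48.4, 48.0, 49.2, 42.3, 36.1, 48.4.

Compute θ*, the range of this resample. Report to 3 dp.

Range = 49.2 − 36.1 = 13.100

θ* = 13.100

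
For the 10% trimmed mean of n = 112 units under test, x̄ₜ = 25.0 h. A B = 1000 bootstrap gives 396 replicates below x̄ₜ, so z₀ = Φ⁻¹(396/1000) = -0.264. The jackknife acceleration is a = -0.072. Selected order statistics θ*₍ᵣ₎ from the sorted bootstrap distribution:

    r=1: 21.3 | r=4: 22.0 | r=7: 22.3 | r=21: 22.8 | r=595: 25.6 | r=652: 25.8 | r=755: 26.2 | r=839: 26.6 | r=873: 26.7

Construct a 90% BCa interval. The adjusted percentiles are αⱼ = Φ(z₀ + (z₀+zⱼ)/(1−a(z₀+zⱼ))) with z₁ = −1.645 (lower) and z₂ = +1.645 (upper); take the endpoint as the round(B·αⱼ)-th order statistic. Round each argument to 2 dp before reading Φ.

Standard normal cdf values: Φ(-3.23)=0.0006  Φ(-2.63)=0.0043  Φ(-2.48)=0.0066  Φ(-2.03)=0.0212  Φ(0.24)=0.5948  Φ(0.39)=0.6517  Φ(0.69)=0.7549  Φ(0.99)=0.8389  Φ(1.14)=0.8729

(22.3, 26.6)

Lower: z₀ + z₁ = -0.264 + (-1.645) = -1.909; 1 − a(z₀+z₁) = 1 − (-0.072)(-1.909) = 0.8626; argument = -0.264 + (-1.909)/0.8626 = -2.4772 → -2.48.
α₁ = Φ(-2.48) = 0.0066; rank = round(1000 × 0.0066) = 7; θ*₍7₎ = 22.3.
Upper: z₀ + z₂ = 1.381; 1 − a(z₀+z₂) = 1.0994; argument = 0.9921 → 0.99; α₂ = 0.8389; rank = 839; θ*₍839₎ = 26.6.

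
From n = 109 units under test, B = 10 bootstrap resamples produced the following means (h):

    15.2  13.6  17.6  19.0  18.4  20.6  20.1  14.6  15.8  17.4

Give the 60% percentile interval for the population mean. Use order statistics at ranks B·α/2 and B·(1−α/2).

Sorted replicates: 13.6, 14.6, 15.2, 15.8, 17.4, 17.6, 18.4, 19.0, 20.1, 20.6
α = 0.40; lower rank = 10 × 0.200 = 2; upper rank = 10 × 0.800 = 8.
The 2nd smallest replicate is 14.6; the 8th is 19.0.

(14.6, 19.0)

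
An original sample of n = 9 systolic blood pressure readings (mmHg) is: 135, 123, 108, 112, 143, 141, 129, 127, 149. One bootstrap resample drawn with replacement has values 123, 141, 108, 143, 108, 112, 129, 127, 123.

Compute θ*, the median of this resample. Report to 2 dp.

Sorted: 108, 108, 112, 123, 123, 127, 129, 141, 143
Median = middle value = 123.00

θ* = 123.00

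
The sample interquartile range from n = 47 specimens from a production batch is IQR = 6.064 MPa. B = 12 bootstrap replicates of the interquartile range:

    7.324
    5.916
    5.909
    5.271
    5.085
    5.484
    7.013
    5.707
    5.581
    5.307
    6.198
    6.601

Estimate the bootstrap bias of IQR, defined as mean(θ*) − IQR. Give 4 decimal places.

bias = −0.1143

mean(θ*) = (7.324 + 5.916 + 5.909 + 5.271 + 5.085 + 5.484 + 7.013 + 5.707 + 5.581 + 5.307 + 6.198 + 6.601) / 12 = 5.94967
bias = 5.94967 − 6.064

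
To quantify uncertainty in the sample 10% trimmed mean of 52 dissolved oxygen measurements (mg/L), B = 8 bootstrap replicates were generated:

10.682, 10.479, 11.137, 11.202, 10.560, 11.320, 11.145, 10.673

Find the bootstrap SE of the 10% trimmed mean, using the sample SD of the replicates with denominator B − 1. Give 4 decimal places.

Bootstrap SE is the standard deviation of the 8 replicate 10% trimmed means.
Mean of replicates: (10.682 + 10.479 + 11.137 + 11.202 + 10.560 + 11.320 + 11.145 + 10.673) / 8 = 87.19800 / 8 = 10.89975
Sum of squared deviations: (−0.21775)² + (−0.42075)² + (+0.23725)² + (+0.30225)² + (−0.33975)² + (+0.42025)² + (+0.24525)² + (−0.22675)² = 0.77569
Variance = 0.77569 / 7 = 0.11081
SE* = √0.11081

SE* = 0.3329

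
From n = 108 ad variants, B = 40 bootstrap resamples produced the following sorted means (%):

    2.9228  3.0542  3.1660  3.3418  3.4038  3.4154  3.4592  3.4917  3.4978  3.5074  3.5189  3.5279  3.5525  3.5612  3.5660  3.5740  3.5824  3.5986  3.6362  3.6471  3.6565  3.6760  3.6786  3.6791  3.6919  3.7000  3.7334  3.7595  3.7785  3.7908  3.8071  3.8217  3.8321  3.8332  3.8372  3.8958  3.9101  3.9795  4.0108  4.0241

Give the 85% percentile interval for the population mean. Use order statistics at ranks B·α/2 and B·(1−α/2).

α = 0.15; lower rank = 40 × 0.075 = 3; upper rank = 40 × 0.925 = 37.
The 3rd smallest replicate is 3.1660; the 37th is 3.9101.

(3.1660, 3.9101)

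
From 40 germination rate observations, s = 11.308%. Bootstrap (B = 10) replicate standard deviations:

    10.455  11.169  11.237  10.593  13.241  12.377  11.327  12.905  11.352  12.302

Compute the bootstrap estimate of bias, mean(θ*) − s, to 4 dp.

bias = +0.3878

mean(θ*) = (10.455 + 11.169 + 11.237 + 10.593 + 13.241 + 12.377 + 11.327 + 12.905 + 11.352 + 12.302) / 10 = 11.69580
bias = 11.69580 − 11.308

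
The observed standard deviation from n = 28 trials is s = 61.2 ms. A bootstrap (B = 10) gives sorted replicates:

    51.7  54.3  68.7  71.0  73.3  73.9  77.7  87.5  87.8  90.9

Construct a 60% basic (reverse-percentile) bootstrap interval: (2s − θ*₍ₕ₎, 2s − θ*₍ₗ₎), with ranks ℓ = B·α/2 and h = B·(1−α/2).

Percentile endpoints at ranks 2 and 8: θ*₍2₎ = 54.3, θ*₍8₎ = 87.5.
Basic interval reflects these around s:
  lower = 2 × 61.2 − 87.5 = 34.9
  upper = 2 × 61.2 − 54.3 = 68.1

(34.9, 68.1)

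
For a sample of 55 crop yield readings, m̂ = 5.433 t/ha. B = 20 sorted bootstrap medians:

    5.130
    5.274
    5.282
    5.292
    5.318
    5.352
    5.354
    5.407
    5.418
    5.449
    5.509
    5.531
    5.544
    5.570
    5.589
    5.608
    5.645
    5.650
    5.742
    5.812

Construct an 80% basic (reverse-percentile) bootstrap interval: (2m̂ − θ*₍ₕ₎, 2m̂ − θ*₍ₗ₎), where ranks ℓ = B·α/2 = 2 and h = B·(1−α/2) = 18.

Percentile endpoints at ranks 2 and 18: θ*₍2₎ = 5.274, θ*₍18₎ = 5.650.
Basic interval reflects these around m̂:
  lower = 2 × 5.433 − 5.650 = 5.216
  upper = 2 × 5.433 − 5.274 = 5.592

(5.216, 5.592)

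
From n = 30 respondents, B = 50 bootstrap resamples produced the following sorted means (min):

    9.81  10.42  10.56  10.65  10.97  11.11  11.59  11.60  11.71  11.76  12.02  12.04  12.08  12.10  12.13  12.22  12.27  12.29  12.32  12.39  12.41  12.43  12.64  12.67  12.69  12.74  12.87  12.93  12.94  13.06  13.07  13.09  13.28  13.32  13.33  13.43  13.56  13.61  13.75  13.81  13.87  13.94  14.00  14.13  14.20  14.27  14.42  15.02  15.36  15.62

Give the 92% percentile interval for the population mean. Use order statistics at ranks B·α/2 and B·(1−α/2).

(10.42, 15.02)

α = 0.08; lower rank = 50 × 0.040 = 2; upper rank = 50 × 0.960 = 48.
The 2nd smallest replicate is 10.42; the 48th is 15.02.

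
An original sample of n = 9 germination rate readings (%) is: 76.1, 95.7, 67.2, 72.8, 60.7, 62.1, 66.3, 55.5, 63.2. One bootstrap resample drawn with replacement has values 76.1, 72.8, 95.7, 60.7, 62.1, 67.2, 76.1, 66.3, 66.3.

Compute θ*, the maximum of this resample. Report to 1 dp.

Maximum = 95.7

θ* = 95.7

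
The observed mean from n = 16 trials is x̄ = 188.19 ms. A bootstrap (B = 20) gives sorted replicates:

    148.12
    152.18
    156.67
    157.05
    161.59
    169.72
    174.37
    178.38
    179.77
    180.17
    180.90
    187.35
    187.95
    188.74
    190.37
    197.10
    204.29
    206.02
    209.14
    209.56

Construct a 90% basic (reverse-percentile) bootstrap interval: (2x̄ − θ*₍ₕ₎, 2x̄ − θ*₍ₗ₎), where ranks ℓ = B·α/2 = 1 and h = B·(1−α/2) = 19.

(167.24, 228.26)

Percentile endpoints at ranks 1 and 19: θ*₍1₎ = 148.12, θ*₍19₎ = 209.14.
Basic interval reflects these around x̄:
  lower = 2 × 188.19 − 209.14 = 167.24
  upper = 2 × 188.19 − 148.12 = 228.26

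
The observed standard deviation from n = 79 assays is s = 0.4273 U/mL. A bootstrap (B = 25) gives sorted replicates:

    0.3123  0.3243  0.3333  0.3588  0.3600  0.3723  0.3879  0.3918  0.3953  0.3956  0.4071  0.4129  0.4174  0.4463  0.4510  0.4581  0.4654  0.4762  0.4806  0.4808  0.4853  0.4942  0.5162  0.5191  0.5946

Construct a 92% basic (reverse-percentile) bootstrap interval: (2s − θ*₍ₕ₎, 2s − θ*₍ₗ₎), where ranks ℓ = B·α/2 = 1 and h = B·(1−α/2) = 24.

Percentile endpoints at ranks 1 and 24: θ*₍1₎ = 0.3123, θ*₍24₎ = 0.5191.
Basic interval reflects these around s:
  lower = 2 × 0.4273 − 0.5191 = 0.3355
  upper = 2 × 0.4273 − 0.3123 = 0.5423

(0.3355, 0.5423)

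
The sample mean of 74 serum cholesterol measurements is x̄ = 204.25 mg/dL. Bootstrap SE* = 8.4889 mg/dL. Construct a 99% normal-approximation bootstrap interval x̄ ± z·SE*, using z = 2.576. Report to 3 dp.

(182.383, 226.117)

Margin = 2.576 × 8.4889 = 21.8674
Interval: 204.25 ± 21.8674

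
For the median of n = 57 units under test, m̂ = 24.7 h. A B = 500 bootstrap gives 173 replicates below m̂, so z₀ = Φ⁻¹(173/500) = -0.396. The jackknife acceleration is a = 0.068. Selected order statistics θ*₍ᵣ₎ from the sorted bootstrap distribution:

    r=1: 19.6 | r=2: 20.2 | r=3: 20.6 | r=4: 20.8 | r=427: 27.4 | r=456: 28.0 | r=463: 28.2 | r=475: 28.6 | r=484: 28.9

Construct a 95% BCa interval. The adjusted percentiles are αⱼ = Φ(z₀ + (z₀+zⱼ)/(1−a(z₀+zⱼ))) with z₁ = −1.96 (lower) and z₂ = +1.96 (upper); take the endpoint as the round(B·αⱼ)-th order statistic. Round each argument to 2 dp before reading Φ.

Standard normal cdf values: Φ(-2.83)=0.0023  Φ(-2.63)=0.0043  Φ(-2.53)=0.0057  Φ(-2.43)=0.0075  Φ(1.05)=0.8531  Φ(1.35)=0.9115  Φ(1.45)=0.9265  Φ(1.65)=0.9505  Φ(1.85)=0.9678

(20.8, 28.0)

Lower: z₀ + z₁ = -0.396 + (-1.960) = -2.356; 1 − a(z₀+z₁) = 1 − (0.068)(-2.356) = 1.1602; argument = -0.396 + (-2.356)/1.1602 = -2.4267 → -2.43.
α₁ = Φ(-2.43) = 0.0075; rank = round(500 × 0.0075) = 4; θ*₍4₎ = 20.8.
Upper: z₀ + z₂ = 1.564; 1 − a(z₀+z₂) = 0.8936; argument = 1.3541 → 1.35; α₂ = 0.9115; rank = 456; θ*₍456₎ = 28.0.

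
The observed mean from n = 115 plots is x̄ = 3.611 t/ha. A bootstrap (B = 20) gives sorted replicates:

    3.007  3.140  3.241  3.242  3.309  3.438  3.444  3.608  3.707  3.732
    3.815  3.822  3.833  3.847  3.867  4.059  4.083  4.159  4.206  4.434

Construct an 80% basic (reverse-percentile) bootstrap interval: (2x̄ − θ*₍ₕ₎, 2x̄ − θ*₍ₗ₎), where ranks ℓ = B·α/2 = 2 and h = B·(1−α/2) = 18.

Percentile endpoints at ranks 2 and 18: θ*₍2₎ = 3.140, θ*₍18₎ = 4.159.
Basic interval reflects these around x̄:
  lower = 2 × 3.611 − 4.159 = 3.063
  upper = 2 × 3.611 − 3.140 = 4.082

(3.063, 4.082)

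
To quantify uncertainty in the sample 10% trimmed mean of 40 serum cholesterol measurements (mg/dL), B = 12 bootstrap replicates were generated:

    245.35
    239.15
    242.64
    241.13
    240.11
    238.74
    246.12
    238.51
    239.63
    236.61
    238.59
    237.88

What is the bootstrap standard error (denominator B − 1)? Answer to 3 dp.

Bootstrap SE is the standard deviation of the 12 replicate 10% trimmed means.
Mean of replicates: (245.35 + 239.15 + 242.64 + 241.13 + 240.11 + 238.74 + 246.12 + 238.51 + 239.63 + 236.61 + 238.59 + 237.88) / 12 = 2884.4600 / 12 = 240.3717
Sum of squared deviations: (+4.9783)² + (−1.2217)² + (+2.2683)² + (+0.7583)² + (−0.2617)² + (−1.6317)² + (+5.7483)² + (−1.8617)² + (−0.7417)² + (−3.7617)² + (−1.7817)² + (−2.4917)² = 95.3196
Variance = 95.3196 / 11 = 8.6654
SE* = √8.6654

SE* = 2.944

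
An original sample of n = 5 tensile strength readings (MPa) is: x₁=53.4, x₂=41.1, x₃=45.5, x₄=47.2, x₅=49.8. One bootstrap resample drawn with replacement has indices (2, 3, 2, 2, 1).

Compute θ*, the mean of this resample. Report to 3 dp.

Resample values: 41.1, 45.5, 41.1, 41.1, 53.4.
Mean = (41.1 + 45.5 + 41.1 + 41.1 + 53.4) / 5 = 222.20 / 5 = 44.440

θ* = 44.440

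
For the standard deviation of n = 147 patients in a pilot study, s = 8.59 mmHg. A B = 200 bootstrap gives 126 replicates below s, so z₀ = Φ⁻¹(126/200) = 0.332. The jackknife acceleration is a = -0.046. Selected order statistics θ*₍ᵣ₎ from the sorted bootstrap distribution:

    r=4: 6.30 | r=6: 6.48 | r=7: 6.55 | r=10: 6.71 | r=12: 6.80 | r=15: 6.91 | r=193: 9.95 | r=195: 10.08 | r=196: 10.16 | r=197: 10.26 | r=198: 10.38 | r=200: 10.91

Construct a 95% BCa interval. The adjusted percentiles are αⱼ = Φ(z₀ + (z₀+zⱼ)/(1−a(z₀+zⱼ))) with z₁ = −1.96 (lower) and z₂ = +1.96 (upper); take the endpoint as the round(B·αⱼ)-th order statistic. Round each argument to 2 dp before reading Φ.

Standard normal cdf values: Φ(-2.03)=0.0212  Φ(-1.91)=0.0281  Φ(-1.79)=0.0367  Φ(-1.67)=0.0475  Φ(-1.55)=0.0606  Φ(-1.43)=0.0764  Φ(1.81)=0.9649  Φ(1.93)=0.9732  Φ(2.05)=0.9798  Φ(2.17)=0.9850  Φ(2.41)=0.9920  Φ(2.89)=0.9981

(6.91, 10.38)

Lower: z₀ + z₁ = 0.332 + (-1.960) = -1.628; 1 − a(z₀+z₁) = 1 − (-0.046)(-1.628) = 0.9251; argument = 0.332 + (-1.628)/0.9251 = -1.4278 → -1.43.
α₁ = Φ(-1.43) = 0.0764; rank = round(200 × 0.0764) = 15; θ*₍15₎ = 6.91.
Upper: z₀ + z₂ = 2.292; 1 − a(z₀+z₂) = 1.1054; argument = 2.4054 → 2.41; α₂ = 0.9920; rank = 198; θ*₍198₎ = 10.38.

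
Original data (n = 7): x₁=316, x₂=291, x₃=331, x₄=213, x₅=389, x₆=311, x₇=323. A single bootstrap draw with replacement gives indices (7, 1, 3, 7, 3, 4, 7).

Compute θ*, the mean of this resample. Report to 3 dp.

Resample values: 323, 316, 331, 323, 331, 213, 323.
Mean = (323 + 316 + 331 + 323 + 331 + 213 + 323) / 7 = 2160.0 / 7 = 308.571

θ* = 308.571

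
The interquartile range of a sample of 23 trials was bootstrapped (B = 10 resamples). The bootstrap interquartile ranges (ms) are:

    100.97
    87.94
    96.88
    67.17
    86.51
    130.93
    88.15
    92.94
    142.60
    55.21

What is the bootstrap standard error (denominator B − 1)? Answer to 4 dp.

Bootstrap SE is the standard deviation of the 10 replicate interquartile ranges.
Mean of replicates: (100.97 + 87.94 + 96.88 + 67.17 + 86.51 + 130.93 + 88.15 + 92.94 + 142.60 + 55.21) / 10 = 949.30000 / 10 = 94.93000
Sum of squared deviations: (+6.04000)² + (−6.99000)² + (+1.95000)² + (−27.76000)² + (−8.42000)² + (+36.00000)² + (−6.78000)² + (−1.99000)² + (+47.67000)² + (−39.72000)² = 6126.69400
Variance = 6126.69400 / 9 = 680.74378
SE* = √680.74378

SE* = 26.0911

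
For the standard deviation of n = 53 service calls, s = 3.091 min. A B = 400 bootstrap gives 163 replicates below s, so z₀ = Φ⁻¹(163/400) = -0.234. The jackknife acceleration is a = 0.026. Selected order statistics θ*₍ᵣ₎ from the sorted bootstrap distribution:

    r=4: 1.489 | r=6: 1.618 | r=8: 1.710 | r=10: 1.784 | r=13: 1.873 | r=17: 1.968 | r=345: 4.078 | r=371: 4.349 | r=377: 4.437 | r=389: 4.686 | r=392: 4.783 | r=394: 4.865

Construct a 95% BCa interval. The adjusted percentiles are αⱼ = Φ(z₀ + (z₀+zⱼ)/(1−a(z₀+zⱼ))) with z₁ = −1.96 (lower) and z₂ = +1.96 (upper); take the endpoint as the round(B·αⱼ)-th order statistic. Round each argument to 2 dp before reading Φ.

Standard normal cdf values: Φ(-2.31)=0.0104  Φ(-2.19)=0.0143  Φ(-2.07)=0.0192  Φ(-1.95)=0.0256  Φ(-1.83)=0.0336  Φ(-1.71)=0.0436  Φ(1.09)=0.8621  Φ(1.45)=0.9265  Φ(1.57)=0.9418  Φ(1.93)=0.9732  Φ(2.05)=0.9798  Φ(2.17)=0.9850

Lower: z₀ + z₁ = -0.234 + (-1.960) = -2.194; 1 − a(z₀+z₁) = 1 − (0.026)(-2.194) = 1.0570; argument = -0.234 + (-2.194)/1.0570 = -2.3096 → -2.31.
α₁ = Φ(-2.31) = 0.0104; rank = round(400 × 0.0104) = 4; θ*₍4₎ = 1.489.
Upper: z₀ + z₂ = 1.726; 1 − a(z₀+z₂) = 0.9551; argument = 1.5731 → 1.57; α₂ = 0.9418; rank = 377; θ*₍377₎ = 4.437.

(1.489, 4.437)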